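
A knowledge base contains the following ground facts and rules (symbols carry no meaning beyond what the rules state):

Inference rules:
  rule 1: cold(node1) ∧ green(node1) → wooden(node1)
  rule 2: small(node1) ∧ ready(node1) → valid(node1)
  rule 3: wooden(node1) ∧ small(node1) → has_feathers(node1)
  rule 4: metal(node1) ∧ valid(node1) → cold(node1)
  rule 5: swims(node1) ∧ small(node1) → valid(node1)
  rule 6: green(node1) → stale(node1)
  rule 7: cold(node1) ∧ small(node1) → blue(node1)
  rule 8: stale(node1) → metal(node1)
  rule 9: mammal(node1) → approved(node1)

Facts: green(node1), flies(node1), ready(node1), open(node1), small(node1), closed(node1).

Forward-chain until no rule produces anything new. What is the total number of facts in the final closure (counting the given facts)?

13

Round 1 — rule 2, rule 6, derive valid(node1), stale(node1).
Round 2 — rule 8, derive metal(node1).
Round 3 — rule 4, derive cold(node1).
Round 4 — rule 1, rule 7, derive wooden(node1), blue(node1).
Round 5 — rule 3, derive has_feathers(node1).
Closure: {blue(node1), closed(node1), cold(node1), flies(node1), green(node1), has_feathers(node1), metal(node1), open(node1), ready(node1), small(node1), stale(node1), valid(node1), wooden(node1)} — 13 facts.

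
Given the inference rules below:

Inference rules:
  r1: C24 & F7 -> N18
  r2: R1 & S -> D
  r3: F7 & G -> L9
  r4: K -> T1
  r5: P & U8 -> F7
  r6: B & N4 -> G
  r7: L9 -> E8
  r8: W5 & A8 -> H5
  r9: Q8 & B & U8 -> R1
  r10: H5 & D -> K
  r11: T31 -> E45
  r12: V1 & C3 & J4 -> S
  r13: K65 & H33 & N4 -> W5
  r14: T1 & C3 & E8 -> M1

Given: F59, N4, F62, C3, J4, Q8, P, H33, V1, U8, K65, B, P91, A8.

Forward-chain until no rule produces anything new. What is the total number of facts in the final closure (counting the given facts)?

26

Round 1: r5 [P & U8 -> F7]; r6 [B & N4 -> G]; r9 [Q8 & B & U8 -> R1]; r12 [V1 & C3 & J4 -> S]; r13 [K65 & H33 & N4 -> W5]. Adds F7, G, R1, S, W5.
Round 2: r2 [R1 & S -> D]; r3 [F7 & G -> L9]; r8 [W5 & A8 -> H5]. Adds D, L9, H5.
Round 3: r7 [L9 -> E8]; r10 [H5 & D -> K]. Adds E8, K.
Round 4: r4 [K -> T1]. Adds T1.
Round 5: r14 [T1 & C3 & E8 -> M1]. Adds M1.
Closure: {A8, B, C3, D, E8, F59, F62, F7, G, H33, H5, J4, K, K65, L9, M1, N4, P, P91, Q8, R1, S, T1, U8, V1, W5} — 26 facts.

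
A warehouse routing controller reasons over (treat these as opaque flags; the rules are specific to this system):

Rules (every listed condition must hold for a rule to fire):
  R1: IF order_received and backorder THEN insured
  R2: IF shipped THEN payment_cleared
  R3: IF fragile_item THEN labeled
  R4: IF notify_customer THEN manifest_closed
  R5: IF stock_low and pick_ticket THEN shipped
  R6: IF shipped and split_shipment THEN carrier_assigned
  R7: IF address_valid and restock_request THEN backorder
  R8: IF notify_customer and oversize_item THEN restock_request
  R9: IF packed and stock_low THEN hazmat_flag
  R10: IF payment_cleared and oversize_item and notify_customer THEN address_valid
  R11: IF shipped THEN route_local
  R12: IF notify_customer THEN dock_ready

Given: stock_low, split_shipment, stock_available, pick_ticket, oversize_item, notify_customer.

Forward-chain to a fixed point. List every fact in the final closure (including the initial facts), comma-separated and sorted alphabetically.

address_valid, backorder, carrier_assigned, dock_ready, manifest_closed, notify_customer, oversize_item, payment_cleared, pick_ticket, restock_request, route_local, shipped, split_shipment, stock_available, stock_low

[1] R4 [IF notify_customer THEN manifest_closed]; R5 [IF stock_low and pick_ticket THEN shipped]; R8 [IF notify_customer and oversize_item THEN restock_request]; R12 [IF notify_customer THEN dock_ready]. ⇒ new: manifest_closed, shipped, restock_request, dock_ready.
[2] R2 [IF shipped THEN payment_cleared]; R6 [IF shipped and split_shipment THEN carrier_assigned]; R11 [IF shipped THEN route_local]. ⇒ new: payment_cleared, carrier_assigned, route_local.
[3] R10 [IF payment_cleared and oversize_item and notify_customer THEN address_valid]. ⇒ new: address_valid.
[4] R7 [IF address_valid and restock_request THEN backorder]. ⇒ new: backorder.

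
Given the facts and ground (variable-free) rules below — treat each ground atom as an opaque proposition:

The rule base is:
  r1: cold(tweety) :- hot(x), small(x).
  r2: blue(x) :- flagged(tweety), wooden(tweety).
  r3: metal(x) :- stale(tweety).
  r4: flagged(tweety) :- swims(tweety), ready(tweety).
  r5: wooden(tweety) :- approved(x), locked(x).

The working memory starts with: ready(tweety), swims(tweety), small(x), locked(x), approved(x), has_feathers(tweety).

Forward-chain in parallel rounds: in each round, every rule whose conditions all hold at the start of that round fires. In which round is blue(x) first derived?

2

Round 1 fires r4, r5, giving flagged(tweety), wooden(tweety).
Round 2 fires r2, giving blue(x).
blue(x) first appears in round 2.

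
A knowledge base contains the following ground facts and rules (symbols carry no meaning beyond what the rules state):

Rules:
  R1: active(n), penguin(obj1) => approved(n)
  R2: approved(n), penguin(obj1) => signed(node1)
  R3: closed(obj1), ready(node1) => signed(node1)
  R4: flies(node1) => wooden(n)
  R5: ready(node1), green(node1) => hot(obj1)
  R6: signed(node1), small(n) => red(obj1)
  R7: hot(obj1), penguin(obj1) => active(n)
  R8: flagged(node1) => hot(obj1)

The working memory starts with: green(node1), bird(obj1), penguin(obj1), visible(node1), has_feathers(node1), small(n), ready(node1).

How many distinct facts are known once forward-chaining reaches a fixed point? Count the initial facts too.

12

Round 1: R5 [ready(node1), green(node1) => hot(obj1)]. Adds hot(obj1).
Round 2: R7 [hot(obj1), penguin(obj1) => active(n)]. Adds active(n).
Round 3: R1 [active(n), penguin(obj1) => approved(n)]. Adds approved(n).
Round 4: R2 [approved(n), penguin(obj1) => signed(node1)]. Adds signed(node1).
Round 5: R6 [signed(node1), small(n) => red(obj1)]. Adds red(obj1).
Closure: {active(n), approved(n), bird(obj1), green(node1), has_feathers(node1), hot(obj1), penguin(obj1), ready(node1), red(obj1), signed(node1), small(n), visible(node1)} — 12 facts.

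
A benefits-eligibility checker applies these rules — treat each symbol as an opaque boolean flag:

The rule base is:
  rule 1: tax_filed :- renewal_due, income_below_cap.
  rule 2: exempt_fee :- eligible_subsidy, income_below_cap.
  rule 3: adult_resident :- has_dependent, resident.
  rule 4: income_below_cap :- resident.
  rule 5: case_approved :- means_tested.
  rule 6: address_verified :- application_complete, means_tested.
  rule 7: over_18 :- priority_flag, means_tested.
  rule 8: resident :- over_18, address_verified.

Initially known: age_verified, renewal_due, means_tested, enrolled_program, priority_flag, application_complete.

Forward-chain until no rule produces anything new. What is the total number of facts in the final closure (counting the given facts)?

Round 1 — rule 5, rule 6, rule 7, derive case_approved, address_verified, over_18.
Round 2 — rule 8, derive resident.
Round 3 — rule 4, derive income_below_cap.
Round 4 — rule 1, derive tax_filed.
Closure: {address_verified, age_verified, application_complete, case_approved, enrolled_program, income_below_cap, means_tested, over_18, priority_flag, renewal_due, resident, tax_filed} — 12 facts.

12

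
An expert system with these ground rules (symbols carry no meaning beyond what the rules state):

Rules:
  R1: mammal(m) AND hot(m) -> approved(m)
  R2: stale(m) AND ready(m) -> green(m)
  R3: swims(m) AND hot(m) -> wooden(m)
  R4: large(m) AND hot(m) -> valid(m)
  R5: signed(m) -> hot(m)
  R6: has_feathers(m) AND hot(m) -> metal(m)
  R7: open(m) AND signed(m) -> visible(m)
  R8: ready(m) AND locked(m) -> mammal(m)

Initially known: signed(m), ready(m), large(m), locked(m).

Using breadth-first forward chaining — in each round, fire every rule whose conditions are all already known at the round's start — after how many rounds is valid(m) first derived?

[1] R5 [signed(m) -> hot(m)]; R8 [ready(m) AND locked(m) -> mammal(m)]. ⇒ new: hot(m), mammal(m).
[2] R1 [mammal(m) AND hot(m) -> approved(m)]; R4 [large(m) AND hot(m) -> valid(m)]. ⇒ new: approved(m), valid(m).
valid(m) first appears in round 2.

2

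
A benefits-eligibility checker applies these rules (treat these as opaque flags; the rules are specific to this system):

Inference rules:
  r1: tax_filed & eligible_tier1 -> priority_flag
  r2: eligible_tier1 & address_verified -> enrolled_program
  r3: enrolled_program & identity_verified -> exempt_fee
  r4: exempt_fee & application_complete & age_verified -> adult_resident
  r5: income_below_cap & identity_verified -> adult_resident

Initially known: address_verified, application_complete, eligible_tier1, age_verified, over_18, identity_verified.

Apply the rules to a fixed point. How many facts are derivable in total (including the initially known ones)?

Round 1: r2 [eligible_tier1 & address_verified -> enrolled_program]. New: enrolled_program.
Round 2: r3 [enrolled_program & identity_verified -> exempt_fee]. New: exempt_fee.
Round 3: r4 [exempt_fee & application_complete & age_verified -> adult_resident]. New: adult_resident.
Closure: {address_verified, adult_resident, age_verified, application_complete, eligible_tier1, enrolled_program, exempt_fee, identity_verified, over_18} — 9 facts.

9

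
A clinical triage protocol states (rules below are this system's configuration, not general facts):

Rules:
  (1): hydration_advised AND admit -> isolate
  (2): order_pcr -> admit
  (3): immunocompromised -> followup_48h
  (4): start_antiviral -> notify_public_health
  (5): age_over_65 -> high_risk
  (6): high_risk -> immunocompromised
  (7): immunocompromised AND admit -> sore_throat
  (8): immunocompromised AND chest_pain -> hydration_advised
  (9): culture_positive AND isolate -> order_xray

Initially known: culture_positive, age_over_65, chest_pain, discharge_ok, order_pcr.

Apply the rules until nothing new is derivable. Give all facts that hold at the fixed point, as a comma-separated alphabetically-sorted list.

Round 1 — (2), (5), derive admit, high_risk.
Round 2 — (6), derive immunocompromised.
Round 3 — (3), (7), (8), derive followup_48h, sore_throat, hydration_advised.
Round 4 — (1), derive isolate.
Round 5 — (9), derive order_xray.

admit, age_over_65, chest_pain, culture_positive, discharge_ok, followup_48h, high_risk, hydration_advised, immunocompromised, isolate, order_pcr, order_xray, sore_throat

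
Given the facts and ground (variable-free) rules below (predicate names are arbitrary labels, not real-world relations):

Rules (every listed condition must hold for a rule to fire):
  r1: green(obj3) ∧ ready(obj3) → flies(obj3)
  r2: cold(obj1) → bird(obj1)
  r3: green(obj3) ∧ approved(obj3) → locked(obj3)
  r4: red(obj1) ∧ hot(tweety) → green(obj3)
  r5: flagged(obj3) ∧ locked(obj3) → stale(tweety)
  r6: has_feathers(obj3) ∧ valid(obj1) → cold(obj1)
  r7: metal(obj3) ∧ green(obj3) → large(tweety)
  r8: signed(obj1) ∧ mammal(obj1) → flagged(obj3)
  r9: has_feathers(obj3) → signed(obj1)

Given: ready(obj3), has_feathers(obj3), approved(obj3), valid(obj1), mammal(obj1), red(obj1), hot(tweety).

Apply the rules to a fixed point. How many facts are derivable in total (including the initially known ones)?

15

Round 1: r4 [red(obj1) ∧ hot(tweety) → green(obj3)]; r6 [has_feathers(obj3) ∧ valid(obj1) → cold(obj1)]; r9 [has_feathers(obj3) → signed(obj1)]. New: green(obj3), cold(obj1), signed(obj1).
Round 2: r1 [green(obj3) ∧ ready(obj3) → flies(obj3)]; r2 [cold(obj1) → bird(obj1)]; r3 [green(obj3) ∧ approved(obj3) → locked(obj3)]; r8 [signed(obj1) ∧ mammal(obj1) → flagged(obj3)]. New: flies(obj3), bird(obj1), locked(obj3), flagged(obj3).
Round 3: r5 [flagged(obj3) ∧ locked(obj3) → stale(tweety)]. New: stale(tweety).
Closure: {approved(obj3), bird(obj1), cold(obj1), flagged(obj3), flies(obj3), green(obj3), has_feathers(obj3), hot(tweety), locked(obj3), mammal(obj1), ready(obj3), red(obj1), signed(obj1), stale(tweety), valid(obj1)} — 15 facts.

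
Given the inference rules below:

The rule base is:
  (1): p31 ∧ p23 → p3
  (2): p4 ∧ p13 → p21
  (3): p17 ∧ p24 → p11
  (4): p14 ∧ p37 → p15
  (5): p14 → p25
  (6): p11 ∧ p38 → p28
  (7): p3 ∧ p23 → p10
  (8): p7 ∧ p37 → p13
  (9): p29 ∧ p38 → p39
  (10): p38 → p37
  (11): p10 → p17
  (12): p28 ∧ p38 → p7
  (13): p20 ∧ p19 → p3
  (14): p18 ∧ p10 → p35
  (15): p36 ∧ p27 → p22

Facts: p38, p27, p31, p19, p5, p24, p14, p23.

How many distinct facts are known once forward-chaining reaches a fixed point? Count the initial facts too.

18

Round 1 — (1), (5), (10), derive p3, p25, p37.
Round 2 — (4), (7), derive p15, p10.
Round 3 — (11), derive p17.
Round 4 — (3), derive p11.
Round 5 — (6), derive p28.
Round 6 — (12), derive p7.
Round 7 — (8), derive p13.
Closure: {p10, p11, p13, p14, p15, p17, p19, p23, p24, p25, p27, p28, p3, p31, p37, p38, p5, p7} — 18 facts.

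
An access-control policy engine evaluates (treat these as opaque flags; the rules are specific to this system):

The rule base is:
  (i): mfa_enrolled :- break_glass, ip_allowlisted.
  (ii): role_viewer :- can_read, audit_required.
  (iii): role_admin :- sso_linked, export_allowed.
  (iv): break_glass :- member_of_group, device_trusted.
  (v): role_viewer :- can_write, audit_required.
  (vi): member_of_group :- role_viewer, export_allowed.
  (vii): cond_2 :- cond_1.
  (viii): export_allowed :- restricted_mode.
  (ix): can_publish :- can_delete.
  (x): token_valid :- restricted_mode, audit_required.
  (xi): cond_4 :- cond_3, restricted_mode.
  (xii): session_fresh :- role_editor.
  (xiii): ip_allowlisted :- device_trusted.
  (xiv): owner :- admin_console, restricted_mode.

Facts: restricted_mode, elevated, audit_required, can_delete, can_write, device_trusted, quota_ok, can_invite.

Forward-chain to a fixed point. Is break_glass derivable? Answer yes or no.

Round 1: (v) [role_viewer :- can_write, audit_required.]; (viii) [export_allowed :- restricted_mode.]; (ix) [can_publish :- can_delete.]; (x) [token_valid :- restricted_mode, audit_required.]; (xiii) [ip_allowlisted :- device_trusted.]. New: role_viewer, export_allowed, can_publish, token_valid, ip_allowlisted.
Round 2: (vi) [member_of_group :- role_viewer, export_allowed.]. New: member_of_group.
Round 3: (iv) [break_glass :- member_of_group, device_trusted.]. New: break_glass.
Round 4: (i) [mfa_enrolled :- break_glass, ip_allowlisted.]. New: mfa_enrolled.
break_glass appears in round 3, so it is derivable.

yes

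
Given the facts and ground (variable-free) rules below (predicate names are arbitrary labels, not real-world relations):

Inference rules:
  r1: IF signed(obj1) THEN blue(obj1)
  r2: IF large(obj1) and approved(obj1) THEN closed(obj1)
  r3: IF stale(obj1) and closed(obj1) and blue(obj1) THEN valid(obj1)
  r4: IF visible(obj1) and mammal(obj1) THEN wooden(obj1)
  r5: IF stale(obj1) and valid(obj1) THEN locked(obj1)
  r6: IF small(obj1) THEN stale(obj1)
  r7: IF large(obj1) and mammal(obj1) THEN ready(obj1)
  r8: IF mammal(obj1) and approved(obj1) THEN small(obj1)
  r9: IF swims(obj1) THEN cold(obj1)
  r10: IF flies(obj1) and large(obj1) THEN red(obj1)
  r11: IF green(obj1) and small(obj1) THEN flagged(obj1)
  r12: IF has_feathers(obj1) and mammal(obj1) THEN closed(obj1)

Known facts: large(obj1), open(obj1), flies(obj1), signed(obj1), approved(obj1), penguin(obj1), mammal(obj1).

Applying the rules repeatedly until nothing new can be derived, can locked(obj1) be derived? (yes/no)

yes

Round 1: r1 [IF signed(obj1) THEN blue(obj1)]; r2 [IF large(obj1) and approved(obj1) THEN closed(obj1)]; r7 [IF large(obj1) and mammal(obj1) THEN ready(obj1)]; r8 [IF mammal(obj1) and approved(obj1) THEN small(obj1)]; r10 [IF flies(obj1) and large(obj1) THEN red(obj1)]. Adds blue(obj1), closed(obj1), ready(obj1), small(obj1), red(obj1).
Round 2: r6 [IF small(obj1) THEN stale(obj1)]. Adds stale(obj1).
Round 3: r3 [IF stale(obj1) and closed(obj1) and blue(obj1) THEN valid(obj1)]. Adds valid(obj1).
Round 4: r5 [IF stale(obj1) and valid(obj1) THEN locked(obj1)]. Adds locked(obj1).
locked(obj1) appears in round 4, so it is derivable.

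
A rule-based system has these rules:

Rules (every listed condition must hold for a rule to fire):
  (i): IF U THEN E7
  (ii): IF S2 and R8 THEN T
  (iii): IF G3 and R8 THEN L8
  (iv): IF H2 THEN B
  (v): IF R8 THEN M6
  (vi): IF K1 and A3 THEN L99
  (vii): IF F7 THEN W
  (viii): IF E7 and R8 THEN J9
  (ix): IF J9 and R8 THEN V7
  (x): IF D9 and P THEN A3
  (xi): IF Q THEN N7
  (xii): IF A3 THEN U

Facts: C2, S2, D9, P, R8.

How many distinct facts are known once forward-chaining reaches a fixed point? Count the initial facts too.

Round 1 fires (ii), (v), (x), giving T, M6, A3.
Round 2 fires (xii), giving U.
Round 3 fires (i), giving E7.
Round 4 fires (viii), giving J9.
Round 5 fires (ix), giving V7.
Closure: {A3, C2, D9, E7, J9, M6, P, R8, S2, T, U, V7} — 12 facts.

12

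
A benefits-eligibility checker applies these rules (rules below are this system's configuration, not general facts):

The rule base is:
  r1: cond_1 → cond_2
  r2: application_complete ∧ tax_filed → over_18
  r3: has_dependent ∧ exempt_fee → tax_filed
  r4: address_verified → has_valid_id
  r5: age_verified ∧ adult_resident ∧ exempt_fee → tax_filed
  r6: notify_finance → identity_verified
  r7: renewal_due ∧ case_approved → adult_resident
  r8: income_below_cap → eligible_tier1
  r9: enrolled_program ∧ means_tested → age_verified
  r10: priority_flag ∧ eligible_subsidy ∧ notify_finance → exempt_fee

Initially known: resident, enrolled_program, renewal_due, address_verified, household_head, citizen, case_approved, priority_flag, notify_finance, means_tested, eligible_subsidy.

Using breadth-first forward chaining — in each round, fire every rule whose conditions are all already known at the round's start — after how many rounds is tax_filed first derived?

[1] r4 [address_verified → has_valid_id]; r6 [notify_finance → identity_verified]; r7 [renewal_due ∧ case_approved → adult_resident]; r9 [enrolled_program ∧ means_tested → age_verified]; r10 [priority_flag ∧ eligible_subsidy ∧ notify_finance → exempt_fee]. ⇒ new: has_valid_id, identity_verified, adult_resident, age_verified, exempt_fee.
[2] r5 [age_verified ∧ adult_resident ∧ exempt_fee → tax_filed]. ⇒ new: tax_filed.
tax_filed first appears in round 2.

2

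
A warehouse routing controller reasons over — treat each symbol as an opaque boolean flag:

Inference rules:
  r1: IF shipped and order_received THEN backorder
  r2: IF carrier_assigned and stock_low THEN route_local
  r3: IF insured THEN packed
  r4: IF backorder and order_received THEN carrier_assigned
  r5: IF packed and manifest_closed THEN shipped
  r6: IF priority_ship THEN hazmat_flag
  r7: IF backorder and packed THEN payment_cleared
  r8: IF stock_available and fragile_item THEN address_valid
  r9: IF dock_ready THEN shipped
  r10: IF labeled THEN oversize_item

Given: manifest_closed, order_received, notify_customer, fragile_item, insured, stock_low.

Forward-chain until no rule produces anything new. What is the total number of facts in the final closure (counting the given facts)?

12

Round 1: r3 [IF insured THEN packed]. Adds packed.
Round 2: r5 [IF packed and manifest_closed THEN shipped]. Adds shipped.
Round 3: r1 [IF shipped and order_received THEN backorder]. Adds backorder.
Round 4: r4 [IF backorder and order_received THEN carrier_assigned]; r7 [IF backorder and packed THEN payment_cleared]. Adds carrier_assigned, payment_cleared.
Round 5: r2 [IF carrier_assigned and stock_low THEN route_local]. Adds route_local.
Closure: {backorder, carrier_assigned, fragile_item, insured, manifest_closed, notify_customer, order_received, packed, payment_cleared, route_local, shipped, stock_low} — 12 facts.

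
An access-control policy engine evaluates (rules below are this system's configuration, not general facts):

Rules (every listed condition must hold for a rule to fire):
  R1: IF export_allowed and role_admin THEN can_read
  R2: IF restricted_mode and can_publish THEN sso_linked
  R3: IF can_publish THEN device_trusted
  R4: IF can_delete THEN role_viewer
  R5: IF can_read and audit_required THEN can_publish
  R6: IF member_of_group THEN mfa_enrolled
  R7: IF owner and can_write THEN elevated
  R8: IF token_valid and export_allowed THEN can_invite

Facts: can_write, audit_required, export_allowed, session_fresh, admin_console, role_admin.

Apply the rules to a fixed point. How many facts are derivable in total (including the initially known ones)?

9

Round 1: R1 [IF export_allowed and role_admin THEN can_read]. Adds can_read.
Round 2: R5 [IF can_read and audit_required THEN can_publish]. Adds can_publish.
Round 3: R3 [IF can_publish THEN device_trusted]. Adds device_trusted.
Closure: {admin_console, audit_required, can_publish, can_read, can_write, device_trusted, export_allowed, role_admin, session_fresh} — 9 facts.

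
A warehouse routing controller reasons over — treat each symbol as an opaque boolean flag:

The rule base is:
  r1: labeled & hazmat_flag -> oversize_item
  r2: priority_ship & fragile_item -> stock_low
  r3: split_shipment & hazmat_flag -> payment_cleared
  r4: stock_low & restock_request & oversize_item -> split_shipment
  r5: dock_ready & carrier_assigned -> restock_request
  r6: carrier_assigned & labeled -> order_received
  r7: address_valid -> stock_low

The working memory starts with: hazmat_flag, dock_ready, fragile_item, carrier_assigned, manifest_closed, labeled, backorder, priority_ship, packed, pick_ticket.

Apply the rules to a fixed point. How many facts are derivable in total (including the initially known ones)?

16

Round 1: r1 [labeled & hazmat_flag -> oversize_item]; r2 [priority_ship & fragile_item -> stock_low]; r5 [dock_ready & carrier_assigned -> restock_request]; r6 [carrier_assigned & labeled -> order_received]. New: oversize_item, stock_low, restock_request, order_received.
Round 2: r4 [stock_low & restock_request & oversize_item -> split_shipment]. New: split_shipment.
Round 3: r3 [split_shipment & hazmat_flag -> payment_cleared]. New: payment_cleared.
Closure: {backorder, carrier_assigned, dock_ready, fragile_item, hazmat_flag, labeled, manifest_closed, order_received, oversize_item, packed, payment_cleared, pick_ticket, priority_ship, restock_request, split_shipment, stock_low} — 16 facts.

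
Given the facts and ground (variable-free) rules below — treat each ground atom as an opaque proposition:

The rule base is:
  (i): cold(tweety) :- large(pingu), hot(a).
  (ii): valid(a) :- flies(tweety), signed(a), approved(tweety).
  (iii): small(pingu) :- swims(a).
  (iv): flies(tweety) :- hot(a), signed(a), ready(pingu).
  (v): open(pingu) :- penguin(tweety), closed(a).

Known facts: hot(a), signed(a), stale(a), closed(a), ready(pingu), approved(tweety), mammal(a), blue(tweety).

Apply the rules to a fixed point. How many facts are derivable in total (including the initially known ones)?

10

Round 1: (iv) [flies(tweety) :- hot(a), signed(a), ready(pingu).]. New: flies(tweety).
Round 2: (ii) [valid(a) :- flies(tweety), signed(a), approved(tweety).]. New: valid(a).
Closure: {approved(tweety), blue(tweety), closed(a), flies(tweety), hot(a), mammal(a), ready(pingu), signed(a), stale(a), valid(a)} — 10 facts.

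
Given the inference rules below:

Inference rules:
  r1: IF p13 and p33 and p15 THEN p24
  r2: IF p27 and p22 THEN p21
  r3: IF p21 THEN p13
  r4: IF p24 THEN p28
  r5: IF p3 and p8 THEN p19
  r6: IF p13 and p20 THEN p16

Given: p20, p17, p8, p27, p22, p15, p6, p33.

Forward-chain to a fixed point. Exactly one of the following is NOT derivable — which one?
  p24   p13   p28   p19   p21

p19

Round 1: r2 [IF p27 and p22 THEN p21]. New: p21.
Round 2: r3 [IF p21 THEN p13]. New: p13.
Round 3: r1 [IF p13 and p33 and p15 THEN p24]; r6 [IF p13 and p20 THEN p16]. New: p24, p16.
Round 4: r4 [IF p24 THEN p28]. New: p28.
Derived: p21 (round 1), p13 (round 2), p28 (round 4), p24 (round 3). p19 never appears in any round.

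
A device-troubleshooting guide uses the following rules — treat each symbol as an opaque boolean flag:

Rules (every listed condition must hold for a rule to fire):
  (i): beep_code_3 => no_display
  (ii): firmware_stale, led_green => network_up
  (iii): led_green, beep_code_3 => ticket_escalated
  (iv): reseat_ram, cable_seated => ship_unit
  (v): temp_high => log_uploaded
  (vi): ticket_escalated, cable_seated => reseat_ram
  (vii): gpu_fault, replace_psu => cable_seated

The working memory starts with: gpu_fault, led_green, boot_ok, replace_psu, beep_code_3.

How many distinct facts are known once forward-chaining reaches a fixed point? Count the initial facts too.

[1] (i) [beep_code_3 => no_display]; (iii) [led_green, beep_code_3 => ticket_escalated]; (vii) [gpu_fault, replace_psu => cable_seated]. ⇒ new: no_display, ticket_escalated, cable_seated.
[2] (vi) [ticket_escalated, cable_seated => reseat_ram]. ⇒ new: reseat_ram.
[3] (iv) [reseat_ram, cable_seated => ship_unit]. ⇒ new: ship_unit.
Closure: {beep_code_3, boot_ok, cable_seated, gpu_fault, led_green, no_display, replace_psu, reseat_ram, ship_unit, ticket_escalated} — 10 facts.

10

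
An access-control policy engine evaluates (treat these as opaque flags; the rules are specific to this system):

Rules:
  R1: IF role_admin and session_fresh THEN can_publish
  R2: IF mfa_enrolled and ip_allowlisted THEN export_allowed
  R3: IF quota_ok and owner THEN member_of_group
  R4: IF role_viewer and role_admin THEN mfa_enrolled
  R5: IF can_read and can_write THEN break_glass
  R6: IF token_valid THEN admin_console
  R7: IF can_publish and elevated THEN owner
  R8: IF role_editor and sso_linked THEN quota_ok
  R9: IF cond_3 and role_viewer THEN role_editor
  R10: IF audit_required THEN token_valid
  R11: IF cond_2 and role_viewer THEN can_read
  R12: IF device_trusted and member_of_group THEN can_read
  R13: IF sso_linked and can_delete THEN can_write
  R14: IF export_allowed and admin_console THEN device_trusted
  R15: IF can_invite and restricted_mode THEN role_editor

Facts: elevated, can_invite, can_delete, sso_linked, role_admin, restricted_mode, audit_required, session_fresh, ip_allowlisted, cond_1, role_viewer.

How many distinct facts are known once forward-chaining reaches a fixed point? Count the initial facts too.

24

Round 1 fires R1, R4, R10, R13, R15, giving can_publish, mfa_enrolled, token_valid, can_write, role_editor.
Round 2 fires R2, R6, R7, R8, giving export_allowed, admin_console, owner, quota_ok.
Round 3 fires R3, R14, giving member_of_group, device_trusted.
Round 4 fires R12, giving can_read.
Round 5 fires R5, giving break_glass.
Closure: {admin_console, audit_required, break_glass, can_delete, can_invite, can_publish, can_read, can_write, cond_1, device_trusted, elevated, export_allowed, ip_allowlisted, member_of_group, mfa_enrolled, owner, quota_ok, restricted_mode, role_admin, role_editor, role_viewer, session_fresh, sso_linked, token_valid} — 24 facts.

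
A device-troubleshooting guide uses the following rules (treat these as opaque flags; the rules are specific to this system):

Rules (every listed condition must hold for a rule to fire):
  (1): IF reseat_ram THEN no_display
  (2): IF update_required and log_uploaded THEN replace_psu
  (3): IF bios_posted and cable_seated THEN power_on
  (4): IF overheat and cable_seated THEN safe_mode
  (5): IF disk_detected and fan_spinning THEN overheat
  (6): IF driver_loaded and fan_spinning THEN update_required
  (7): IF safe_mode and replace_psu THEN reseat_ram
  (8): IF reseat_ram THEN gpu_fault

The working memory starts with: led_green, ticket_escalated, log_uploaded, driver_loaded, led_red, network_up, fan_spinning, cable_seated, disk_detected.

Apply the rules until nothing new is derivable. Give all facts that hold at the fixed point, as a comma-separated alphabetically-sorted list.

[1] (5) [IF disk_detected and fan_spinning THEN overheat]; (6) [IF driver_loaded and fan_spinning THEN update_required]. ⇒ new: overheat, update_required.
[2] (2) [IF update_required and log_uploaded THEN replace_psu]; (4) [IF overheat and cable_seated THEN safe_mode]. ⇒ new: replace_psu, safe_mode.
[3] (7) [IF safe_mode and replace_psu THEN reseat_ram]. ⇒ new: reseat_ram.
[4] (1) [IF reseat_ram THEN no_display]; (8) [IF reseat_ram THEN gpu_fault]. ⇒ new: no_display, gpu_fault.

cable_seated, disk_detected, driver_loaded, fan_spinning, gpu_fault, led_green, led_red, log_uploaded, network_up, no_display, overheat, replace_psu, reseat_ram, safe_mode, ticket_escalated, update_required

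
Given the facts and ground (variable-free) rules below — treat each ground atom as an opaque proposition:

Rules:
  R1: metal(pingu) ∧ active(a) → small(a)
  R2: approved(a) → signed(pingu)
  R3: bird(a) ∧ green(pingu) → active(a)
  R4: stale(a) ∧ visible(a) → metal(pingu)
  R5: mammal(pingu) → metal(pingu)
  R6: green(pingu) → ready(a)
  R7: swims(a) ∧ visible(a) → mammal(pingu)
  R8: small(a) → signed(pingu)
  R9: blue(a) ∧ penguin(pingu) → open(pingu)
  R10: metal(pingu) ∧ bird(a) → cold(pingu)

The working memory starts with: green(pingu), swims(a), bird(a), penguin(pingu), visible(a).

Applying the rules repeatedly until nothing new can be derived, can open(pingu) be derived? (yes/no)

Round 1 — R3, R6, R7, derive active(a), ready(a), mammal(pingu).
Round 2 — R5, derive metal(pingu).
Round 3 — R1, R10, derive small(a), cold(pingu).
Round 4 — R8, derive signed(pingu).
Fixed point reached. open(pingu) is concluded only by R9; R9 needs blue(a) (never derived).

no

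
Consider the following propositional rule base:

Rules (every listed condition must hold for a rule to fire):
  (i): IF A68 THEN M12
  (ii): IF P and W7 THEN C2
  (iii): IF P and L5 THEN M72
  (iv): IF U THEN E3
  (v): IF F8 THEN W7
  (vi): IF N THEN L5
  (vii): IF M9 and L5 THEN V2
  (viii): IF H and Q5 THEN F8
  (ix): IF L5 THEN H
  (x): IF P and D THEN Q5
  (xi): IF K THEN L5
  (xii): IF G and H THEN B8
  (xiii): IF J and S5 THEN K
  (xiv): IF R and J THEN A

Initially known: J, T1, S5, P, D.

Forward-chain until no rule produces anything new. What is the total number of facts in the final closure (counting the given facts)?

Round 1: (x) [IF P and D THEN Q5]; (xiii) [IF J and S5 THEN K]. Adds Q5, K.
Round 2: (xi) [IF K THEN L5]. Adds L5.
Round 3: (iii) [IF P and L5 THEN M72]; (ix) [IF L5 THEN H]. Adds M72, H.
Round 4: (viii) [IF H and Q5 THEN F8]. Adds F8.
Round 5: (v) [IF F8 THEN W7]. Adds W7.
Round 6: (ii) [IF P and W7 THEN C2]. Adds C2.
Closure: {C2, D, F8, H, J, K, L5, M72, P, Q5, S5, T1, W7} — 13 facts.

13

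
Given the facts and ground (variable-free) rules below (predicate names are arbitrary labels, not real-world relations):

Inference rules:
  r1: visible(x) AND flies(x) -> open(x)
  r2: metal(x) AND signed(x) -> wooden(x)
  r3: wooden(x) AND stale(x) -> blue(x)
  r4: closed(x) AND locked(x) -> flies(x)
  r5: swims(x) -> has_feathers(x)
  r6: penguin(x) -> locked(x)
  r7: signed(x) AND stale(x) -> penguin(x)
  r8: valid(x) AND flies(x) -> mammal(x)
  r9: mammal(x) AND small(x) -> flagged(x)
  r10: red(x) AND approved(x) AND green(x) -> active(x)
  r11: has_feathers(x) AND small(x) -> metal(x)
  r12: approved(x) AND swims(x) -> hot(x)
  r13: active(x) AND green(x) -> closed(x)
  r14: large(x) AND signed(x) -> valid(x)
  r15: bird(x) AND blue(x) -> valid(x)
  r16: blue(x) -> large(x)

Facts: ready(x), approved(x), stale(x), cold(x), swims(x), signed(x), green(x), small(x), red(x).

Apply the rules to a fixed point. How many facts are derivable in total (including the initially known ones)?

23

Round 1 — r5, r7, r10, r12, derive has_feathers(x), penguin(x), active(x), hot(x).
Round 2 — r6, r11, r13, derive locked(x), metal(x), closed(x).
Round 3 — r2, r4, derive wooden(x), flies(x).
Round 4 — r3, derive blue(x).
Round 5 — r16, derive large(x).
Round 6 — r14, derive valid(x).
Round 7 — r8, derive mammal(x).
Round 8 — r9, derive flagged(x).
Closure: {active(x), approved(x), blue(x), closed(x), cold(x), flagged(x), flies(x), green(x), has_feathers(x), hot(x), large(x), locked(x), mammal(x), metal(x), penguin(x), ready(x), red(x), signed(x), small(x), stale(x), swims(x), valid(x), wooden(x)} — 23 facts.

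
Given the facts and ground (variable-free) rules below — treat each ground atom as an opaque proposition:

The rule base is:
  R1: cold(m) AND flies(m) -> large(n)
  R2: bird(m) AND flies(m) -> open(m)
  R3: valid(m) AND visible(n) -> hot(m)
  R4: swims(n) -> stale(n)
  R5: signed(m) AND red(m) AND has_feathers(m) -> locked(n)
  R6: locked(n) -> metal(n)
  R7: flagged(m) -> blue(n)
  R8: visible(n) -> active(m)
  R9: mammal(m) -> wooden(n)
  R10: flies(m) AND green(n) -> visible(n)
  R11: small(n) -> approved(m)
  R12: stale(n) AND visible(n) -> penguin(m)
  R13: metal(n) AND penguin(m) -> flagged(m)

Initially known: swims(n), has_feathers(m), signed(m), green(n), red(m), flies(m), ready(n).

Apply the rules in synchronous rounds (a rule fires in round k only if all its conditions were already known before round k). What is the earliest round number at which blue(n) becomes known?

4

Round 1 fires R4, R5, R10, giving stale(n), locked(n), visible(n).
Round 2 fires R6, R8, R12, giving metal(n), active(m), penguin(m).
Round 3 fires R13, giving flagged(m).
Round 4 fires R7, giving blue(n).
blue(n) first appears in round 4.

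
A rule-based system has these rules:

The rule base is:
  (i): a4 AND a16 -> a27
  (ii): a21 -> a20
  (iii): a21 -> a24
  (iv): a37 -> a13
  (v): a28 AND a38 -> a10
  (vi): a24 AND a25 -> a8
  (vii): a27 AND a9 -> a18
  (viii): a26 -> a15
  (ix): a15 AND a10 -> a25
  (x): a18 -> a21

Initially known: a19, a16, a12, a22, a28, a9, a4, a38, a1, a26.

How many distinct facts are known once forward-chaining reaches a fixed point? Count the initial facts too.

Round 1 fires (i), (v), (viii), giving a27, a10, a15.
Round 2 fires (vii), (ix), giving a18, a25.
Round 3 fires (x), giving a21.
Round 4 fires (ii), (iii), giving a20, a24.
Round 5 fires (vi), giving a8.
Closure: {a1, a10, a12, a15, a16, a18, a19, a20, a21, a22, a24, a25, a26, a27, a28, a38, a4, a8, a9} — 19 facts.

19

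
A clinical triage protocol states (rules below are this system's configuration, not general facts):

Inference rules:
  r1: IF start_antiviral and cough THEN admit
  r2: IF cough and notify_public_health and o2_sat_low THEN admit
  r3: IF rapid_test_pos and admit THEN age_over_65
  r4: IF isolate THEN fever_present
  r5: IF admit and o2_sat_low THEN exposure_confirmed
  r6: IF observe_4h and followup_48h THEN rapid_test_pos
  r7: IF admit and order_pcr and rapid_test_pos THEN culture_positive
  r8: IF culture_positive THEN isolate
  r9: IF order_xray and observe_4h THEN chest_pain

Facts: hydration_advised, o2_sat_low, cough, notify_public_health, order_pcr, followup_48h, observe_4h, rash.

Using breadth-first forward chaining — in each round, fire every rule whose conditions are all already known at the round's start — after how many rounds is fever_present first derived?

Round 1: r2 [IF cough and notify_public_health and o2_sat_low THEN admit]; r6 [IF observe_4h and followup_48h THEN rapid_test_pos]. New: admit, rapid_test_pos.
Round 2: r3 [IF rapid_test_pos and admit THEN age_over_65]; r5 [IF admit and o2_sat_low THEN exposure_confirmed]; r7 [IF admit and order_pcr and rapid_test_pos THEN culture_positive]. New: age_over_65, exposure_confirmed, culture_positive.
Round 3: r8 [IF culture_positive THEN isolate]. New: isolate.
Round 4: r4 [IF isolate THEN fever_present]. New: fever_present.
fever_present first appears in round 4.

4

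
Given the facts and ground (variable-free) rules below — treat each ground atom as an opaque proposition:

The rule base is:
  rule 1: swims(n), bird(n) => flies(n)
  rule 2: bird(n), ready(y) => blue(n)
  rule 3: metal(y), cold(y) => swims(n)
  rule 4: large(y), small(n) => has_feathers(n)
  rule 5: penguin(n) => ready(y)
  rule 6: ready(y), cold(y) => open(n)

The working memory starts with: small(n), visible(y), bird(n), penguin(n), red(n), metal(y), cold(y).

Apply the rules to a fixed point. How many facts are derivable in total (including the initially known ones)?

12

Round 1: rule 3 [metal(y), cold(y) => swims(n)]; rule 5 [penguin(n) => ready(y)]. New: swims(n), ready(y).
Round 2: rule 1 [swims(n), bird(n) => flies(n)]; rule 2 [bird(n), ready(y) => blue(n)]; rule 6 [ready(y), cold(y) => open(n)]. New: flies(n), blue(n), open(n).
Closure: {bird(n), blue(n), cold(y), flies(n), metal(y), open(n), penguin(n), ready(y), red(n), small(n), swims(n), visible(y)} — 12 facts.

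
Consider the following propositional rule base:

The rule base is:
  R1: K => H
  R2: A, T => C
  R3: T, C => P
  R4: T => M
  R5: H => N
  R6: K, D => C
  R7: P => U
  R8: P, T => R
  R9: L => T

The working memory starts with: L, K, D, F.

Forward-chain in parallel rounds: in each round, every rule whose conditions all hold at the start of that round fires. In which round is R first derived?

3

Round 1 fires R1, R6, R9, giving H, C, T.
Round 2 fires R3, R4, R5, giving P, M, N.
Round 3 fires R7, R8, giving U, R.
R first appears in round 3.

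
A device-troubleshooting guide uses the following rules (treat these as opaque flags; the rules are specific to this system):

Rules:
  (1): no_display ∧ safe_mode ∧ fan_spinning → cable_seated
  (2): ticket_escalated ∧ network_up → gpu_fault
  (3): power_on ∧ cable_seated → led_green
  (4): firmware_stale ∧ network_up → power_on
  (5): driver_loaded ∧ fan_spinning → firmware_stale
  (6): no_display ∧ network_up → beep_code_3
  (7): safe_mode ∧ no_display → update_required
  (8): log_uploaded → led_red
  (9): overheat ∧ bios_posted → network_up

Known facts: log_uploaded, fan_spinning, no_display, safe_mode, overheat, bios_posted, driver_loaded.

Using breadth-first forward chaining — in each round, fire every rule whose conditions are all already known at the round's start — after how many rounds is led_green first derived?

3

Round 1: (1) [no_display ∧ safe_mode ∧ fan_spinning → cable_seated]; (5) [driver_loaded ∧ fan_spinning → firmware_stale]; (7) [safe_mode ∧ no_display → update_required]; (8) [log_uploaded → led_red]; (9) [overheat ∧ bios_posted → network_up]. New: cable_seated, firmware_stale, update_required, led_red, network_up.
Round 2: (4) [firmware_stale ∧ network_up → power_on]; (6) [no_display ∧ network_up → beep_code_3]. New: power_on, beep_code_3.
Round 3: (3) [power_on ∧ cable_seated → led_green]. New: led_green.
led_green first appears in round 3.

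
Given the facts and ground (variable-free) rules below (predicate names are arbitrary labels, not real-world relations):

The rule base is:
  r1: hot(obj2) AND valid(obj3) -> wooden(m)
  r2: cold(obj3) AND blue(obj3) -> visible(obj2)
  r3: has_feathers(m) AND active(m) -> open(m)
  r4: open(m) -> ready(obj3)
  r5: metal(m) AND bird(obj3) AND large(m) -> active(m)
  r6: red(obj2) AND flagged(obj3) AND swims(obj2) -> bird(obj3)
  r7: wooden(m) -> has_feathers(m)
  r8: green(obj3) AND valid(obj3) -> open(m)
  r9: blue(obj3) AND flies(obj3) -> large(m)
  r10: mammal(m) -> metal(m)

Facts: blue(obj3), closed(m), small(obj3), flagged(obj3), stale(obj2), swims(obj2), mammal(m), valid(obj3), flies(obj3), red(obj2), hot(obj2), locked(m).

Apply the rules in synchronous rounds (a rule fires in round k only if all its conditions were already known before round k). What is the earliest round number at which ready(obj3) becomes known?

4

[1] r1 [hot(obj2) AND valid(obj3) -> wooden(m)]; r6 [red(obj2) AND flagged(obj3) AND swims(obj2) -> bird(obj3)]; r9 [blue(obj3) AND flies(obj3) -> large(m)]; r10 [mammal(m) -> metal(m)]. ⇒ new: wooden(m), bird(obj3), large(m), metal(m).
[2] r5 [metal(m) AND bird(obj3) AND large(m) -> active(m)]; r7 [wooden(m) -> has_feathers(m)]. ⇒ new: active(m), has_feathers(m).
[3] r3 [has_feathers(m) AND active(m) -> open(m)]. ⇒ new: open(m).
[4] r4 [open(m) -> ready(obj3)]. ⇒ new: ready(obj3).
ready(obj3) first appears in round 4.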